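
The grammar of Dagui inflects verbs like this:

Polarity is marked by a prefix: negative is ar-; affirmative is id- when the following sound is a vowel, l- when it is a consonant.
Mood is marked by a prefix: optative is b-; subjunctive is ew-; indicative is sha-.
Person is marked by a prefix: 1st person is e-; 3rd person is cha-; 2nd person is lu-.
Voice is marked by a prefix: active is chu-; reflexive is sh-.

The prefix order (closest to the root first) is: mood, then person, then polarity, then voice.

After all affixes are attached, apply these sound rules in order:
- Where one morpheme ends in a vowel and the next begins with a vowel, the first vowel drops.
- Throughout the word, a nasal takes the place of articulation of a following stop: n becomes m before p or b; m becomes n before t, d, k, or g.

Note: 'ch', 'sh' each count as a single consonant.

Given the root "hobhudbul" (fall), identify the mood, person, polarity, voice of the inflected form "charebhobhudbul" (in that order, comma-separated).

optative, 1st person, negative, active

Segment: chu-ar-e-b-hobhudbul.
mood: b- → optative.
person: e- → 1st person.
polarity: ar- → negative.
voice: chu- → active.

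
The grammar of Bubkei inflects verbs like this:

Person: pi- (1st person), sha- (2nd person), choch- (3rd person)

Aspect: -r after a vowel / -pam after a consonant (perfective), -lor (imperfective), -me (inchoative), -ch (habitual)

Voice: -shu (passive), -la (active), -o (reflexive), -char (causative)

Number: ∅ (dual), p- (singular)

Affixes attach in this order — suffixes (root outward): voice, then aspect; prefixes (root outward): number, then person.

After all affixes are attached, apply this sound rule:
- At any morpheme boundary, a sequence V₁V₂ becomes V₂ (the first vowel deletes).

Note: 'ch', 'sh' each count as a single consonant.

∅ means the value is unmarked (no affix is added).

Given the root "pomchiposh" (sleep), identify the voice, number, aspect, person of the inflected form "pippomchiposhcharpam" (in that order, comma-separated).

Segment: pi-p-pomchiposh-char-pam.
voice: -char → causative.
number: p- → singular.
aspect: -r/pam → perfective.
person: pi- → 1st person.

causative, singular, perfective, 1st person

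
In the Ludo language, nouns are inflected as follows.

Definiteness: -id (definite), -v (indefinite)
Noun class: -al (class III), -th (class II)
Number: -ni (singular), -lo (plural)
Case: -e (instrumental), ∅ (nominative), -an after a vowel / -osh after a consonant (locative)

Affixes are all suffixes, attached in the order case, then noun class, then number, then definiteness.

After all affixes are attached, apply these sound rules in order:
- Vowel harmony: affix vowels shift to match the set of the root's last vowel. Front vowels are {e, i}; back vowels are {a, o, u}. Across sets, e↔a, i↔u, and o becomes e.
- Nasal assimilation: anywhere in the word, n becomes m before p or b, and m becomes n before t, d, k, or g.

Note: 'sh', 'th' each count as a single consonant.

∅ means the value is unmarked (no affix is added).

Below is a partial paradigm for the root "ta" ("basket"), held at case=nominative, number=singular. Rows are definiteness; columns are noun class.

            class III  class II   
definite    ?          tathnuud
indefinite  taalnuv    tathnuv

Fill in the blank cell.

case = nominative: zero marking, form stays ta.
Attach noun class class III -al → taal.
Attach number singular -ni → taalni.
Attach definiteness definite -id → taalniid.
Apply vowel harmony: taalniid → taalnuud.
Nasal assimilation: no change.

taalnuud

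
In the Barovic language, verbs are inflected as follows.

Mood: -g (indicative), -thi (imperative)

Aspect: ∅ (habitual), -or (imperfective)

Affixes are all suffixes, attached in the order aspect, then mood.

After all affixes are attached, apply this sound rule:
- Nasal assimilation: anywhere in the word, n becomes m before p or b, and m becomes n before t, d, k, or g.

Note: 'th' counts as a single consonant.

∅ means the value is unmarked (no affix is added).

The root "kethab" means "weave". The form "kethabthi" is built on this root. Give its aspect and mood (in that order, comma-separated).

habitual, imperative

Segment: kethab-thi.
aspect: ∅ → habitual.
mood: -thi → imperative.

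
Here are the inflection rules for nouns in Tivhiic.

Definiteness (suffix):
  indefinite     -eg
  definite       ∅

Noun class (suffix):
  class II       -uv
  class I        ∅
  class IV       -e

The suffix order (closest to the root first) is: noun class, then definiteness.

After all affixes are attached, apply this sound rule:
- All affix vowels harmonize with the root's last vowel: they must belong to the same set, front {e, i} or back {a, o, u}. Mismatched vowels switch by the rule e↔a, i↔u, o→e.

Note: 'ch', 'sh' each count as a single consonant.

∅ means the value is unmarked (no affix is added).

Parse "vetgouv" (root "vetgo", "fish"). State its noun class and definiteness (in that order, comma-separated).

Segment: vetgo-uv.
noun class: -uv → class II.
definiteness: ∅ → definite.

class II, definite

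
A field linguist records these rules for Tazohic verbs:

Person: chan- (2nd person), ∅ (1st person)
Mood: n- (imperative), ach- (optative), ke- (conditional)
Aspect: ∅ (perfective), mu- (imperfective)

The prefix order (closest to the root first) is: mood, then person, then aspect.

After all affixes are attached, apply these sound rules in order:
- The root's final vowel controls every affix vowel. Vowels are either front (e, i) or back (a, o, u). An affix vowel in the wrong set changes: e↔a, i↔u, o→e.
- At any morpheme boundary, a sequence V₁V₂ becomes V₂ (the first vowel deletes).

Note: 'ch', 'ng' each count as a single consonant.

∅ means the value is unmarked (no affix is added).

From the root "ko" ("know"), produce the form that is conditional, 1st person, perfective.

kako

Attach mood conditional ke- → keko.
person = 1st person: zero marking, form stays keko.
aspect = perfective: zero marking, form stays keko.
Apply vowel harmony: keko → kako.
Vowel deletion: no change.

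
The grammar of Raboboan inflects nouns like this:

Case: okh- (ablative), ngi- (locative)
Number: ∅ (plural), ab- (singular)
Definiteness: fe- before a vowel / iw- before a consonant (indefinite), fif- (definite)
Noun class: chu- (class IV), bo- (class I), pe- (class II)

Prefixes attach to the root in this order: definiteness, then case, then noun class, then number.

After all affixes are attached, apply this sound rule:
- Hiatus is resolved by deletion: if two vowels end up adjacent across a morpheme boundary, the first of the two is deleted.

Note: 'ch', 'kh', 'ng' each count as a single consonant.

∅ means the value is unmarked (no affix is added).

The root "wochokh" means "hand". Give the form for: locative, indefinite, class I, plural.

bongiwwochokh

Attach definiteness indefinite iw- (before consonant 'w') → iwwochokh.
Attach case locative ngi- → ngiiwwochokh.
Attach noun class class I bo- → bongiiwwochokh.
number = plural: zero marking, form stays bongiiwwochokh.
Apply vowel deletion: bongiiwwochokh → bongiwwochokh.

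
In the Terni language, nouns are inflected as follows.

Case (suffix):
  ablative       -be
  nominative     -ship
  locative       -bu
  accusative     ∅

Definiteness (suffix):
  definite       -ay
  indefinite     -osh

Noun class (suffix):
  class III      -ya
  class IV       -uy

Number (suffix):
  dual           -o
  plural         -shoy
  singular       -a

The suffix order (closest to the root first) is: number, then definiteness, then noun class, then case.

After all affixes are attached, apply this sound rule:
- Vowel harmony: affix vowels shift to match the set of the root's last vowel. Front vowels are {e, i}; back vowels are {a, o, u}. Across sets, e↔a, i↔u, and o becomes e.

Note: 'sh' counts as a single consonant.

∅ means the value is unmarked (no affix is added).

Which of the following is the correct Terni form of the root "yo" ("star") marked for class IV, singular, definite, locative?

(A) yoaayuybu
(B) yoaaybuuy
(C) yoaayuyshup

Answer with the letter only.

A

Attach number singular -a → yoa.
Attach definiteness definite -ay → yoaay.
Attach noun class class IV -uy → yoaayuy.
Attach case locative -bu → yoaayuybu.
Vowel harmony: no change.
So the correct form is yoaayuybu, option (A).
(B) yoaaybuuy is wrong: it has the affixes in the wrong order.
(C) yoaayuyshup is wrong: it uses nominative instead of locative for case.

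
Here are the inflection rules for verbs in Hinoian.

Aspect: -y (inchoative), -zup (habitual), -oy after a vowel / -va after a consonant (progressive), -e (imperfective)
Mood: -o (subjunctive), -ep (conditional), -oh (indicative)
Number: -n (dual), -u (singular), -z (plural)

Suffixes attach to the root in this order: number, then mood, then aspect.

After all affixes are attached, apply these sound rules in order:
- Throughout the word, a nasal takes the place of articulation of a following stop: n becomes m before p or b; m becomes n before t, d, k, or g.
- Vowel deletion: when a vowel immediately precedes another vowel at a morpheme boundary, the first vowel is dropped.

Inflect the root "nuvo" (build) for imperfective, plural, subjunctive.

Attach number plural -z → nuvoz.
Attach mood subjunctive -o → nuvozo.
Attach aspect imperfective -e → nuvozoe.
Nasal assimilation: no change.
Apply vowel deletion: nuvozoe → nuvoze.

nuvoze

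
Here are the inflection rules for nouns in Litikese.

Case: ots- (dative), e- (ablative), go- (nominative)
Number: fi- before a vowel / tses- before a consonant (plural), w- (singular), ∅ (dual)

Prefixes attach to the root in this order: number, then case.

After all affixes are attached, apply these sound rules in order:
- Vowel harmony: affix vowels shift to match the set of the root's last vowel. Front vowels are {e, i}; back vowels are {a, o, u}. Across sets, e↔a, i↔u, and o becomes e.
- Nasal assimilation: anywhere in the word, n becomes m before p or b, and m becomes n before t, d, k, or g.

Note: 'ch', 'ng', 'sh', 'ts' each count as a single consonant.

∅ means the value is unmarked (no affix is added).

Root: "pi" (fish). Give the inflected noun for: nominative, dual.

gepi

number = dual: zero marking, form stays pi.
Attach case nominative go- → gopi.
Apply vowel harmony: gopi → gepi.
Nasal assimilation: no change.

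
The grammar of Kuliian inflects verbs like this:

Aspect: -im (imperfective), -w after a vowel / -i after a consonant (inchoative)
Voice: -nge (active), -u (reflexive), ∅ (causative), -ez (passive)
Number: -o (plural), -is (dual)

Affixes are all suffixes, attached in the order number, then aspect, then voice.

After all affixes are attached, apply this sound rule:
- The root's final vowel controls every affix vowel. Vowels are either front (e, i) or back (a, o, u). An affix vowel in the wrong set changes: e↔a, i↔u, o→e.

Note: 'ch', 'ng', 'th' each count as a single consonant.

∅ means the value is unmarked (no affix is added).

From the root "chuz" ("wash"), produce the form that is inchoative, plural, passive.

Attach number plural -o → chuzo.
Attach aspect inchoative -w (after vowel 'o') → chuzow.
Attach voice passive -ez → chuzowez.
Apply vowel harmony: chuzowez → chuzowaz.

chuzowaz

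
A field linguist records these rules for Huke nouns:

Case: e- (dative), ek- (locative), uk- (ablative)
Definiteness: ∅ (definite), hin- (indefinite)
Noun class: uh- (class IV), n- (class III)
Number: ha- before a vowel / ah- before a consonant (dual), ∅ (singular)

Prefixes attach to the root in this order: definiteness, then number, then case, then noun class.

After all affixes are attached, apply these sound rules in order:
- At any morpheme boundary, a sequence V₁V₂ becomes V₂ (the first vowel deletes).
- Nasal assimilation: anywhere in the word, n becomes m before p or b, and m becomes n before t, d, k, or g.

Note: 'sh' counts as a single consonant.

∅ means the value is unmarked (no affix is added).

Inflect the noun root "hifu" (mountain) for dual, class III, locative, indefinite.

nekahhinhifu

Attach definiteness indefinite hin- → hinhifu.
Attach number dual ah- (before consonant 'h') → ahhinhifu.
Attach case locative ek- → ekahhinhifu.
Attach noun class class III n- → nekahhinhifu.
Vowel deletion: no change.
Nasal assimilation: no change.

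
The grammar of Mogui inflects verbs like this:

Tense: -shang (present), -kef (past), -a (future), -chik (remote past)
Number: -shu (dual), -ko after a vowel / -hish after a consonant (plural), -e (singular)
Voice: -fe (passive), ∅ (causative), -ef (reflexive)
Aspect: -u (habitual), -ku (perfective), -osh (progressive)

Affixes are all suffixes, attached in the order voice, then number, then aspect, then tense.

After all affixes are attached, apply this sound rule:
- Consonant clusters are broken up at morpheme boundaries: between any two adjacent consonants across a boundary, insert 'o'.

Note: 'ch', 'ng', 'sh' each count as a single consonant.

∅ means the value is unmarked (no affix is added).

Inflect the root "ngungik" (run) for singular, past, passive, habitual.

ngungikofeeukef

Attach voice passive -fe → ngungikfe.
Attach number singular -e → ngungikfee.
Attach aspect habitual -u → ngungikfeeu.
Attach tense past -kef → ngungikfeeukef.
Apply epenthesis: ngungikfeeukef → ngungikofeeukef.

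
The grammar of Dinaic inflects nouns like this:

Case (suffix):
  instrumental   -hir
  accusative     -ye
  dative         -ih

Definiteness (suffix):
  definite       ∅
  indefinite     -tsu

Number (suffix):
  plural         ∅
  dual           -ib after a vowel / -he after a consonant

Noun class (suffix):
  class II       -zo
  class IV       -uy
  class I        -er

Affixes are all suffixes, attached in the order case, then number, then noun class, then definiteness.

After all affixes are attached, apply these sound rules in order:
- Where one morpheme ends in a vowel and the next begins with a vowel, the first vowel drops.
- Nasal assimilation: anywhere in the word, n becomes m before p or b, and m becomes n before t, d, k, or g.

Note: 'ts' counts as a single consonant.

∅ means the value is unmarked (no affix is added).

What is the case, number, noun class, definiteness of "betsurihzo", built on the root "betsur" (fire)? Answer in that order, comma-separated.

dative, plural, class II, definite

Segment: betsur-ih-zo.
case: -ih → dative.
number: ∅ → plural.
noun class: -zo → class II.
definiteness: ∅ → definite.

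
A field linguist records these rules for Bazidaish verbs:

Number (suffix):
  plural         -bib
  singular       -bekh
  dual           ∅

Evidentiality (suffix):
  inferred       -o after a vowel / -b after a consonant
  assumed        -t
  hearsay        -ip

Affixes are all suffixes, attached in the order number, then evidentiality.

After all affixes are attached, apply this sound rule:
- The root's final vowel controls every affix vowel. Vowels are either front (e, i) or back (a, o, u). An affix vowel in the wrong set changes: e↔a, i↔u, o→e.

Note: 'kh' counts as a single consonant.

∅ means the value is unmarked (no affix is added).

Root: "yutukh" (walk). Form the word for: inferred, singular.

Attach number singular -bekh → yutukhbekh.
Attach evidentiality inferred -b (after consonant 'kh') → yutukhbekhb.
Apply vowel harmony: yutukhbekhb → yutukhbakhb.

yutukhbakhb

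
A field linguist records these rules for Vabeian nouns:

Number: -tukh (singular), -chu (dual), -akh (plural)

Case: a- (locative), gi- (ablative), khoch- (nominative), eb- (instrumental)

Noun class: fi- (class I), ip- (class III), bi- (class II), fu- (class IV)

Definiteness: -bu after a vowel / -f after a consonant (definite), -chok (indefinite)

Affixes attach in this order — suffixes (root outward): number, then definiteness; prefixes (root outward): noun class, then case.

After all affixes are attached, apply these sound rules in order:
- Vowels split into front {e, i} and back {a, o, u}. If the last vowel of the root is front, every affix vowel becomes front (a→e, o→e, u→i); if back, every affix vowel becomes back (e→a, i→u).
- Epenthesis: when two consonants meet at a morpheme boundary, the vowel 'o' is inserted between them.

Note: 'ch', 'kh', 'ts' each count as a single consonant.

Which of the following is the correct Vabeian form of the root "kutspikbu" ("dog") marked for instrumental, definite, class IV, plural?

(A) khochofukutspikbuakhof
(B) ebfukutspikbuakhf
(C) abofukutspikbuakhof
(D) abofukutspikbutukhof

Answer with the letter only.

C

Attach noun class class IV fu- → fukutspikbu.
Attach number plural -akh → fukutspikbuakh.
Attach case instrumental eb- → ebfukutspikbuakh.
Attach definiteness definite -f (after consonant 'kh') → ebfukutspikbuakhf.
Apply vowel harmony: ebfukutspikbuakhf → abfukutspikbuakhf.
Apply epenthesis: abfukutspikbuakhf → abofukutspikbuakhof.
So the correct form is abofukutspikbuakhof, option (C).
(D) abofukutspikbutukhof is wrong: it uses singular instead of plural for number.
(B) ebfukutspikbuakhf is wrong: it fails to apply the sound rule(s).
(A) khochofukutspikbuakhof is wrong: it uses nominative instead of instrumental for case.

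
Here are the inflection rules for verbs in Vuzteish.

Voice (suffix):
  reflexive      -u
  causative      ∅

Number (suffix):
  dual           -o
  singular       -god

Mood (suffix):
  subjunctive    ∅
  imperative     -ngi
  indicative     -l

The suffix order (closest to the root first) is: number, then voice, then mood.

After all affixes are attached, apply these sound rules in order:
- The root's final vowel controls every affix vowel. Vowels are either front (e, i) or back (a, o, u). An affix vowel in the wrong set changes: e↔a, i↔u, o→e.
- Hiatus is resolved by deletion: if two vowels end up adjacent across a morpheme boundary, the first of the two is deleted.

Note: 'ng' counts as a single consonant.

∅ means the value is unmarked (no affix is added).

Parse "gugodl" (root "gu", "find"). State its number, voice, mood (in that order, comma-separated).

singular, causative, indicative

Segment: gu-god-l.
number: -god → singular.
voice: ∅ → causative.
mood: -l → indicative.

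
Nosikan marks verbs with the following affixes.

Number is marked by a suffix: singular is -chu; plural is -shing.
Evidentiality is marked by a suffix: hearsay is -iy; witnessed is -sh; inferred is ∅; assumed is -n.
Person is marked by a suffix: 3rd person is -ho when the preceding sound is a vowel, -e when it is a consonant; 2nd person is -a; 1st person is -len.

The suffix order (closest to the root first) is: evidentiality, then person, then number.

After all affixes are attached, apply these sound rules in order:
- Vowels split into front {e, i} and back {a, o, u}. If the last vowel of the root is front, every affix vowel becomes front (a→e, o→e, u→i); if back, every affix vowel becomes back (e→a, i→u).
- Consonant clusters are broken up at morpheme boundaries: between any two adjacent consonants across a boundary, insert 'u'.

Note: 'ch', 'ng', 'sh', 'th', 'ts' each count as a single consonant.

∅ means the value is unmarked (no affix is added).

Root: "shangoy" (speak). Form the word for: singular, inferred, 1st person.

evidentiality = inferred: zero marking, form stays shangoy.
Attach person 1st person -len → shangoylen.
Attach number singular -chu → shangoylenchu.
Apply vowel harmony: shangoylenchu → shangoylanchu.
Apply epenthesis: shangoylanchu → shangoyulanuchu.

shangoyulanuchu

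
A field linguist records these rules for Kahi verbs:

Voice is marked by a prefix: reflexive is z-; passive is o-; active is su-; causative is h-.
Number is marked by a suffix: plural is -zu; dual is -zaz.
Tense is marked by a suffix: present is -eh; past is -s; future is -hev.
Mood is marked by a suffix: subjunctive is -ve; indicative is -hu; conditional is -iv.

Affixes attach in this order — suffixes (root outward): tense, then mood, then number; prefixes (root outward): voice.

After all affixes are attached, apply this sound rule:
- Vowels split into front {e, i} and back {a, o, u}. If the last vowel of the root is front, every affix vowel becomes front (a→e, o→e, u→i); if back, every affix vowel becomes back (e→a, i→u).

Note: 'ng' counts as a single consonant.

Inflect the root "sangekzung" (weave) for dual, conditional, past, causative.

hsangekzungsuvzaz

Attach tense past -s → sangekzungs.
Attach mood conditional -iv → sangekzungsiv.
Attach voice causative h- → hsangekzungsiv.
Attach number dual -zaz → hsangekzungsivzaz.
Apply vowel harmony: hsangekzungsivzaz → hsangekzungsuvzaz.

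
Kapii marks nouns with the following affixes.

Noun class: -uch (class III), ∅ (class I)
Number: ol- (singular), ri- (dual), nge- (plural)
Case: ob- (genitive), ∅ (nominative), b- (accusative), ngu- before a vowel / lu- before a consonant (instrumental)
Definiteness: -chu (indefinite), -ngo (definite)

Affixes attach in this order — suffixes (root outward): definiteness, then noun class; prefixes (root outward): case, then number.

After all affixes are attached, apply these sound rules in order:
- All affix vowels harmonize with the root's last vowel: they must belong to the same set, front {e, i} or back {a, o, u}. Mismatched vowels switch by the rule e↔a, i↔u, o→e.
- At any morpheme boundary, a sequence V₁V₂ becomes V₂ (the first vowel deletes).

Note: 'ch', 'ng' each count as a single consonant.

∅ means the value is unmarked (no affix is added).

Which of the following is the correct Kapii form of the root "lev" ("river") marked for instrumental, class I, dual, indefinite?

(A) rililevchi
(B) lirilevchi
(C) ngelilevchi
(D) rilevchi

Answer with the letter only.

Attach definiteness indefinite -chu → levchu.
noun class = class I: zero marking, form stays levchu.
Attach case instrumental lu- (before consonant 'l') → lulevchu.
Attach number dual ri- → rilulevchu.
Apply vowel harmony: rilulevchu → rililevchi.
Vowel deletion: no change.
So the correct form is rililevchi, option (A).
(D) rilevchi is wrong: it uses nominative instead of instrumental for case.
(B) lirilevchi is wrong: it has the affixes in the wrong order.
(C) ngelilevchi is wrong: it uses plural instead of dual for number.

A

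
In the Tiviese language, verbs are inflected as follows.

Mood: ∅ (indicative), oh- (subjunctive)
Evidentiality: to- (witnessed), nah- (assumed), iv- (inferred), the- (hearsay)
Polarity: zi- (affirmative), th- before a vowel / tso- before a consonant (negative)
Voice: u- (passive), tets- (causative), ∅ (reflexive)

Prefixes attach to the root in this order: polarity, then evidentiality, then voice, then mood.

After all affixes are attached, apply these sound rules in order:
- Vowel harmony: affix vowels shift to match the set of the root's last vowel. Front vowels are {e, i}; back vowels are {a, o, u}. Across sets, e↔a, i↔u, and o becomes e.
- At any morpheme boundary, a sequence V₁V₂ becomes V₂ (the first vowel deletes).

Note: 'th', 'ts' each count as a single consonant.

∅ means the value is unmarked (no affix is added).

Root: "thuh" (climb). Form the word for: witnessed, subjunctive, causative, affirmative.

Attach polarity affirmative zi- → zithuh.
Attach evidentiality witnessed to- → tozithuh.
Attach voice causative tets- → tetstozithuh.
Attach mood subjunctive oh- → ohtetstozithuh.
Apply vowel harmony: ohtetstozithuh → ohtatstozuthuh.
Vowel deletion: no change.

ohtatstozuthuh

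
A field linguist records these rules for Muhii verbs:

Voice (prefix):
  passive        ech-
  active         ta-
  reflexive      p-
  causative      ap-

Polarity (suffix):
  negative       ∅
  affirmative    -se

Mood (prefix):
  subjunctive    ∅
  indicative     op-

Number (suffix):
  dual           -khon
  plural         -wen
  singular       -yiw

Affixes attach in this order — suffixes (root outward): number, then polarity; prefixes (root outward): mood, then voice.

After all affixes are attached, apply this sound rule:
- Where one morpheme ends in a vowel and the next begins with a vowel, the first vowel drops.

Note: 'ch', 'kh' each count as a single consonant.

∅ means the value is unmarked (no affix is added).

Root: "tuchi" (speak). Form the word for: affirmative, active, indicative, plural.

toptuchiwense

Attach mood indicative op- → optuchi.
Attach number plural -wen → optuchiwen.
Attach voice active ta- → taoptuchiwen.
Attach polarity affirmative -se → taoptuchiwense.
Apply vowel deletion: taoptuchiwense → toptuchiwense.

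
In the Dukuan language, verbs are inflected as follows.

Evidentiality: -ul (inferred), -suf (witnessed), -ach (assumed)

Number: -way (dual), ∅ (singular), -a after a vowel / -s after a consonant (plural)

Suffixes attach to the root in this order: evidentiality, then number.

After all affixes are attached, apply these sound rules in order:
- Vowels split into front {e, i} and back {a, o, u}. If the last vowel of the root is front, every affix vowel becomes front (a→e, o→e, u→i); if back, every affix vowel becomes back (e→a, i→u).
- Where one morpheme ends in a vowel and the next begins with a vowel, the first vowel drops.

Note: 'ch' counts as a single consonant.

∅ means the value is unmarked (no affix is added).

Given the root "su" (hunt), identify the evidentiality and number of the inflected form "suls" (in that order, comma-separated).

inferred, plural

Segment: su-ul-s.
evidentiality: -ul → inferred.
number: -a/s → plural.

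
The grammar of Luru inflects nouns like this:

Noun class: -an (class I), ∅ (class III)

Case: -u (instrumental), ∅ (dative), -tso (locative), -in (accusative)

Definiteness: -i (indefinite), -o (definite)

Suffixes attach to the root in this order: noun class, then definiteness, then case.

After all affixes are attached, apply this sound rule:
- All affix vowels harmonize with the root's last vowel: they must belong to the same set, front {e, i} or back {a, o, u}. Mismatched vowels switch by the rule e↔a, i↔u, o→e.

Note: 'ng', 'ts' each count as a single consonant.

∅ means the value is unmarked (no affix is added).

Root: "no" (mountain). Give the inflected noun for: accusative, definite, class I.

noanoun

Attach noun class class I -an → noan.
Attach definiteness definite -o → noano.
Attach case accusative -in → noanoin.
Apply vowel harmony: noanoin → noanoun.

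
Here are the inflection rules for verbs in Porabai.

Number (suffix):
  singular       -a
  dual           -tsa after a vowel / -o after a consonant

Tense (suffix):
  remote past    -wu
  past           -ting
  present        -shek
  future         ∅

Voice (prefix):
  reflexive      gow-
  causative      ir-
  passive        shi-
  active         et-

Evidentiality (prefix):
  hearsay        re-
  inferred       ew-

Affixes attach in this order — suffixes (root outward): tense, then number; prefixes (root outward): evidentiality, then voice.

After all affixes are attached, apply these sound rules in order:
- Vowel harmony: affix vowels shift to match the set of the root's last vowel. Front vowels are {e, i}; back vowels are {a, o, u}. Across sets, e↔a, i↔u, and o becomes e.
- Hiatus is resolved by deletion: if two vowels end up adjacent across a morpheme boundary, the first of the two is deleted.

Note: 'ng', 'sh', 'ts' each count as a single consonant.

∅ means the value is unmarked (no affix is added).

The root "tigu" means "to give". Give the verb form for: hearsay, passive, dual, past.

Attach evidentiality hearsay re- → retigu.
Attach tense past -ting → retiguting.
Attach voice passive shi- → shiretiguting.
Attach number dual -o (after consonant 'ng') → shiretigutingo.
Apply vowel harmony: shiretigutingo → shuratigutungo.
Vowel deletion: no change.

shuratigutungo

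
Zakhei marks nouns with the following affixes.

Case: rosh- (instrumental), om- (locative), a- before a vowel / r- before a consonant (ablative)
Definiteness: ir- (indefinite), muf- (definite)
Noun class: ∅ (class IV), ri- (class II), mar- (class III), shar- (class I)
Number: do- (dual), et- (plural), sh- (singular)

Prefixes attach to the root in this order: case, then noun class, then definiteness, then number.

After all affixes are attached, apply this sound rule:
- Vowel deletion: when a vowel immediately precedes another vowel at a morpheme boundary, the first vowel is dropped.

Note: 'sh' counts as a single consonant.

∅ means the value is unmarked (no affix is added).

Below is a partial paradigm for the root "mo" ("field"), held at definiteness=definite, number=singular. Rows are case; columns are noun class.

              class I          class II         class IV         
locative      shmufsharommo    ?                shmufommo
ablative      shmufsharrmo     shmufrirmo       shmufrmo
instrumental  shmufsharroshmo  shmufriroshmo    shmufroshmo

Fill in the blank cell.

shmufrommo

Attach case locative om- → ommo.
Attach noun class class II ri- → riommo.
Attach definiteness definite muf- → mufriommo.
Attach number singular sh- → shmufriommo.
Apply vowel deletion: shmufriommo → shmufrommo.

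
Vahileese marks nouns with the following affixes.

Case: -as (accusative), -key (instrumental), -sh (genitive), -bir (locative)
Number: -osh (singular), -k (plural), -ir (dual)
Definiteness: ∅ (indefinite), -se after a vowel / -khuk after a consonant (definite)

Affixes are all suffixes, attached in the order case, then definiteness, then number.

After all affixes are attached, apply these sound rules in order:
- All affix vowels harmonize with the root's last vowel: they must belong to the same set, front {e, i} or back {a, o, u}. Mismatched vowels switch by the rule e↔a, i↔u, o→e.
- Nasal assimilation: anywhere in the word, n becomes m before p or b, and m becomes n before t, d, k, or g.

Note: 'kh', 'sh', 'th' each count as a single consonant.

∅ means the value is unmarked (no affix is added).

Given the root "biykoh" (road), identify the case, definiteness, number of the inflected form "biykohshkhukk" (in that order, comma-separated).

Segment: biykoh-sh-khuk-k.
case: -sh → genitive.
definiteness: -se/khuk → definite.
number: -k → plural.

genitive, definite, plural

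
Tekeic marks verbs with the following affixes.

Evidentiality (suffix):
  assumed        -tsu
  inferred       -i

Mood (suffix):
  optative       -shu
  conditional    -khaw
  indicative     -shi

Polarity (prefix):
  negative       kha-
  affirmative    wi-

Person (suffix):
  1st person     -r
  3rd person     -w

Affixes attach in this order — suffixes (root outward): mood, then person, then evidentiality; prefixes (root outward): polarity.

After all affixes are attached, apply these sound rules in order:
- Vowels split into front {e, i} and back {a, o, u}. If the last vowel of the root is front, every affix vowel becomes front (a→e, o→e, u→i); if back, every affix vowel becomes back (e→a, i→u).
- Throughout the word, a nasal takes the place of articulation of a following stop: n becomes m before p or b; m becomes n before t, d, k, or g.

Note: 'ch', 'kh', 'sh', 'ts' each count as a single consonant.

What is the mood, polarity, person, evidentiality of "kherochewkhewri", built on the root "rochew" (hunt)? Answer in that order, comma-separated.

Segment: kha-rochew-khaw-r-i.
mood: -khaw → conditional.
polarity: kha- → negative.
person: -r → 1st person.
evidentiality: -i → inferred.

conditional, negative, 1st person, inferred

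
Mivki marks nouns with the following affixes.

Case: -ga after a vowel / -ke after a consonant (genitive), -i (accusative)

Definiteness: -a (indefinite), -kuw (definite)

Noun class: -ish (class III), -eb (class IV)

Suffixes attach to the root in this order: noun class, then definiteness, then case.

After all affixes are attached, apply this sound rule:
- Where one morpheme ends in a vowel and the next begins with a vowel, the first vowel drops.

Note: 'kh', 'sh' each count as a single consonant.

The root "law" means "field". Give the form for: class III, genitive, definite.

lawishkuwke

Attach noun class class III -ish → lawish.
Attach definiteness definite -kuw → lawishkuw.
Attach case genitive -ke (after consonant 'w') → lawishkuwke.
Vowel deletion: no change.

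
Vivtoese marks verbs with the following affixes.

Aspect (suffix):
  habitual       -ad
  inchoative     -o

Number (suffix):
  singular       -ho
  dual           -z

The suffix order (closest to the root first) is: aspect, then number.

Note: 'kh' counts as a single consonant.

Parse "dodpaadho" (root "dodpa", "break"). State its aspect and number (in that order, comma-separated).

Segment: dodpa-ad-ho.
aspect: -ad → habitual.
number: -ho → singular.

habitual, singular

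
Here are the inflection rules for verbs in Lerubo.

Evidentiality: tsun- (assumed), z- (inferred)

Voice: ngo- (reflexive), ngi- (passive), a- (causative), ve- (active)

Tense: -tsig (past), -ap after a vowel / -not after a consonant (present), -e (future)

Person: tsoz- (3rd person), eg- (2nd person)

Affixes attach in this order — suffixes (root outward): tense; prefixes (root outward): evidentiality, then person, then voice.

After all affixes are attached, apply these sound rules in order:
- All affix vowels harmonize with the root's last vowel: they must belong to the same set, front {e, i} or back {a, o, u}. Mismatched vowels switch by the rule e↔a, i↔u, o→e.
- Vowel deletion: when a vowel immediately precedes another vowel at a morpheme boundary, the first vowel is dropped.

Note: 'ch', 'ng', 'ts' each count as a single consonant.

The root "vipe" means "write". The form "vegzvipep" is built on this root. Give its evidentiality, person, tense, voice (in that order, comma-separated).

Segment: ve-eg-z-vipe-ap.
evidentiality: z- → inferred.
person: eg- → 2nd person.
tense: -ap/not → present.
voice: ve- → active.

inferred, 2nd person, present, active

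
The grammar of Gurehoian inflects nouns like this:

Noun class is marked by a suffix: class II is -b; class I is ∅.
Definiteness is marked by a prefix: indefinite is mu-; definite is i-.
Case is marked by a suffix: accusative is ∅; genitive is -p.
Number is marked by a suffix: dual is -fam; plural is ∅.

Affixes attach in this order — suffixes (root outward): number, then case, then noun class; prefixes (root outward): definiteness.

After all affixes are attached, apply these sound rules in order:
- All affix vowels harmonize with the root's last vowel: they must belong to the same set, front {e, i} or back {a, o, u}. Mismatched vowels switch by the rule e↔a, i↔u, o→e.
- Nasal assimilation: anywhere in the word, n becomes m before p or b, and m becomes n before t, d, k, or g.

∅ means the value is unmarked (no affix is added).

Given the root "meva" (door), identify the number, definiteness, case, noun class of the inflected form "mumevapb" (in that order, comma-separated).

plural, indefinite, genitive, class II

Segment: mu-meva-p-b.
number: ∅ → plural.
definiteness: mu- → indefinite.
case: -p → genitive.
noun class: -b → class II.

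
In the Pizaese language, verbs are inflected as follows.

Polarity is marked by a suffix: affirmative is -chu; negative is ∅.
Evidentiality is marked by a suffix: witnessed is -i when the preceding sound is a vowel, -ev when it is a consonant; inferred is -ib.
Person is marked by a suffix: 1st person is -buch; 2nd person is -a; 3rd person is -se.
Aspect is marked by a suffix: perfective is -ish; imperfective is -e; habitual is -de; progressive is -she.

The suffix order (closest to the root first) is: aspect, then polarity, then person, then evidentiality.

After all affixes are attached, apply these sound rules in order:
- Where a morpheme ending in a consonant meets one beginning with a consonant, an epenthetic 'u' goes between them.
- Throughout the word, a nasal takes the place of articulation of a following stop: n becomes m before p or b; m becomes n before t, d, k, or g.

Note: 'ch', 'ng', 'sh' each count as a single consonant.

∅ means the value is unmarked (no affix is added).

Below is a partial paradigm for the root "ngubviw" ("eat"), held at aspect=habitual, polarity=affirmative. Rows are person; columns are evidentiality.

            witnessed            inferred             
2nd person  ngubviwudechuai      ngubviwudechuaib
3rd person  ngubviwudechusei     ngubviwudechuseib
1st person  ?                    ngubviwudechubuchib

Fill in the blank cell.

ngubviwudechubuchev

Attach aspect habitual -de → ngubviwde.
Attach polarity affirmative -chu → ngubviwdechu.
Attach person 1st person -buch → ngubviwdechubuch.
Attach evidentiality witnessed -ev (after consonant 'ch') → ngubviwdechubuchev.
Apply epenthesis: ngubviwdechubuchev → ngubviwudechubuchev.
Nasal assimilation: no change.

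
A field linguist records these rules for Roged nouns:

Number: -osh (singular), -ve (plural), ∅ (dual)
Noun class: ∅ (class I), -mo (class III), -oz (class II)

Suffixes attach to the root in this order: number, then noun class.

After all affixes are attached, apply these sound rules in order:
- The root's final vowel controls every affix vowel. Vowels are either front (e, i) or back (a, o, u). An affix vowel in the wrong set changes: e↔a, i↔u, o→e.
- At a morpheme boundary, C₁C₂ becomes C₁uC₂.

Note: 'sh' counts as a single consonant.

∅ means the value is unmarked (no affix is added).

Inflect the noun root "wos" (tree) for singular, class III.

Attach number singular -osh → wososh.
Attach noun class class III -mo → wososhmo.
Vowel harmony: no change.
Apply epenthesis: wososhmo → wososhumo.

wososhumo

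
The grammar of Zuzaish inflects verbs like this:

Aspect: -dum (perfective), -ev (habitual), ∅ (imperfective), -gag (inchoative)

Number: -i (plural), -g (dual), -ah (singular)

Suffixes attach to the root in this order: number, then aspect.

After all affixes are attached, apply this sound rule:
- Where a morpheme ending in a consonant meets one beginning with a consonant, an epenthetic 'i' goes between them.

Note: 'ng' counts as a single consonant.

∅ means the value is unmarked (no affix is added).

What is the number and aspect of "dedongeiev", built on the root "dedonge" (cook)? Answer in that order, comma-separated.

Segment: dedonge-i-ev.
number: -i → plural.
aspect: -ev → habitual.

plural, habitual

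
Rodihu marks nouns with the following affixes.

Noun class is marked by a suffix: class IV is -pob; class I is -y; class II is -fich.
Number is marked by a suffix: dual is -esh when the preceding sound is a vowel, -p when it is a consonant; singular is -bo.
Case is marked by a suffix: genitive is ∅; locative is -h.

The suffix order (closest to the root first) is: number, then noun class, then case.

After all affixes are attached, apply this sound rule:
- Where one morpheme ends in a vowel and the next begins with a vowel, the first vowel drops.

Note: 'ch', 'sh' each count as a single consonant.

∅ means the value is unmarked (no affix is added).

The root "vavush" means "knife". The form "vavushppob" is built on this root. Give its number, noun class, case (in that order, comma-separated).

dual, class IV, genitive

Segment: vavush-p-pob.
number: -esh/p → dual.
noun class: -pob → class IV.
case: ∅ → genitive.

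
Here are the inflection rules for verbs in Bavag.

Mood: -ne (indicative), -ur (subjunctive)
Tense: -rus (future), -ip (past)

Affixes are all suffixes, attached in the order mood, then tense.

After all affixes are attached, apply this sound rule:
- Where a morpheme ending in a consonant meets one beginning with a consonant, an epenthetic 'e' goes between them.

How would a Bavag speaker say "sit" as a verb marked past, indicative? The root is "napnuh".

napnuheneip

Attach mood indicative -ne → napnuhne.
Attach tense past -ip → napnuhneip.
Apply epenthesis: napnuhneip → napnuheneip.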